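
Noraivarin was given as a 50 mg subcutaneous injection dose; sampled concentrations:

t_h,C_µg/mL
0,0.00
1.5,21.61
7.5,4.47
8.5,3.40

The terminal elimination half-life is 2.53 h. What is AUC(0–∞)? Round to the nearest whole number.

AUC = 111 µg/mL·h

Trapezoidal AUC_0→8.5:
  [0→1.5]: (0.00+21.61)/2 × 1.5 = 16.2075
  [1.5→7.5]: (21.61+4.47)/2 × 6 = 78.24
  [7.5→8.5]: (4.47+3.40)/2 × 1 = 3.935
  Sum = 98.3825 µg/mL·h
k_e = ln2 / t½ = 0.693147 / 2.53 = 0.2740 h^-1
Extrapolated tail: C_last / k_e = 3.40 / 0.274 = 12.409
AUC_0→∞ = 98.3825 + 12.409 = 110.7915 µg/mL·h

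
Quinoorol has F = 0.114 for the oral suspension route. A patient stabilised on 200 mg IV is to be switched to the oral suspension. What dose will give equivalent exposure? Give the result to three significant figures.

For equal systemic exposure: F × D_ev = D_iv
D_ev = D_iv / F = 200 / 0.114 = 1754.39 mg

D_oral = 1750 mg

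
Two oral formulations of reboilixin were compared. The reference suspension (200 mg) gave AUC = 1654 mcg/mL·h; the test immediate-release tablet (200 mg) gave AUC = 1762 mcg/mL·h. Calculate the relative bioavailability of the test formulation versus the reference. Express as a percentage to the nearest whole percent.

F_rel = 107%

F_rel = (AUC_test/D_test) / (AUC_ref/D_ref)
      = (1762/200) / (1654/200)
      = 8.81 / 8.27 = 1.0653 = 106.53%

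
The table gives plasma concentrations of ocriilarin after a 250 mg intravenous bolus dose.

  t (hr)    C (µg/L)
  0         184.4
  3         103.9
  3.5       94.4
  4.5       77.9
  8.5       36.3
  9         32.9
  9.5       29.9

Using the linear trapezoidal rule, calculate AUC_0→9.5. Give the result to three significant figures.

AUC = 830 µg/L·hr

Trapezoidal AUC_0→9.5:
  [0→3]: (184.4+103.9)/2 × 3 = 432.45
  [3→3.5]: (103.9+94.4)/2 × 0.5 = 49.575
  [3.5→4.5]: (94.4+77.9)/2 × 1 = 86.15
  [4.5→8.5]: (77.9+36.3)/2 × 4 = 228.4
  [8.5→9]: (36.3+32.9)/2 × 0.5 = 17.3
  [9→9.5]: (32.9+29.9)/2 × 0.5 = 15.7
  Sum = 829.575 µg/L·hr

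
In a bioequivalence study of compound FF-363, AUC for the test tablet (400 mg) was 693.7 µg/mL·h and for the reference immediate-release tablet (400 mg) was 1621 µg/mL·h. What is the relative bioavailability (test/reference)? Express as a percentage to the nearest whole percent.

F_rel = (AUC_test/D_test) / (AUC_ref/D_ref)
      = (693.7/400) / (1621/400)
      = 1.73425 / 4.0525 = 0.4279 = 42.79%

F_rel = 43%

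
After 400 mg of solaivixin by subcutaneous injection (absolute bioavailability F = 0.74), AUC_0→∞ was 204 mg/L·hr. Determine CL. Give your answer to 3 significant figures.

CL = F × Dose / AUC_0→∞
   = 0.74 × 400 / 204 = 1.45098 L/hr

CL = 1.45 L/hr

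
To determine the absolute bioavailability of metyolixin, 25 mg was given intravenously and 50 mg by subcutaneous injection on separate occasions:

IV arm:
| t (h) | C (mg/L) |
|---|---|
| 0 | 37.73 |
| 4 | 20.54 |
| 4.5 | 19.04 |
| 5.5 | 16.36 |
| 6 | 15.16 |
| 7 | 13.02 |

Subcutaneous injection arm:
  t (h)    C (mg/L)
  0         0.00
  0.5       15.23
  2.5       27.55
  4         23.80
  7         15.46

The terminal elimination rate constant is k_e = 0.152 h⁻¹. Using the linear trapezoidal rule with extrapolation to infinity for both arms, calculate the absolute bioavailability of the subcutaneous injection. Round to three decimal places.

F = 0.488

Trapezoidal AUC_0→7 (IV):
  [0→4]: (37.73+20.54)/2 × 4 = 116.54
  [4→4.5]: (20.54+19.04)/2 × 0.5 = 9.895
  [4.5→5.5]: (19.04+16.36)/2 × 1 = 17.7
  [5.5→6]: (16.36+15.16)/2 × 0.5 = 7.88
  [6→7]: (15.16+13.02)/2 × 1 = 14.09
  Sum = 166.105 mg/L·h
IV tail: 13.02/0.152 = 85.658; AUC_iv,0→∞ = 166.105 + 85.658 = 251.763 mg/L·h
Trapezoidal AUC_0→7 (subcutaneous injection):
  [0→0.5]: (0.00+15.23)/2 × 0.5 = 3.8075
  [0.5→2.5]: (15.23+27.55)/2 × 2 = 42.78
  [2.5→4]: (27.55+23.80)/2 × 1.5 = 38.5125
  [4→7]: (23.80+15.46)/2 × 3 = 58.89
  Sum = 143.99 mg/L·h
subcutaneous injection tail: 15.46/0.152 = 101.711; AUC_ev,0→∞ = 143.99 + 101.711 = 245.701 mg/L·h
F = (AUC_ev/D_ev)/(AUC_iv/D_iv) = (245.701/50)/(251.763/25) = 4.91402/10.07052 = 0.4880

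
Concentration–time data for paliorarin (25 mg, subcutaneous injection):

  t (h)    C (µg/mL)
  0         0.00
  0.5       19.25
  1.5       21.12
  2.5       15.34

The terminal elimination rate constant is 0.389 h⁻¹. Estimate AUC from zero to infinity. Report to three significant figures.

AUC = 82.7 µg/mL·h

Trapezoidal AUC_0→2.5:
  [0→0.5]: (0.00+19.25)/2 × 0.5 = 4.8125
  [0.5→1.5]: (19.25+21.12)/2 × 1 = 20.185
  [1.5→2.5]: (21.12+15.34)/2 × 1 = 18.23
  Sum = 43.2275 µg/mL·h
Extrapolated tail: C_last / k_e = 15.34 / 0.389 = 39.434
AUC_0→∞ = 43.2275 + 39.434 = 82.6615 µg/mL·h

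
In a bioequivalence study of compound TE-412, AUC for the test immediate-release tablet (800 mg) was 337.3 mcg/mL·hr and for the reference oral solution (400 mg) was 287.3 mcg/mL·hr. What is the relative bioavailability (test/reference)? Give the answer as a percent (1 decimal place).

F_rel = (AUC_test/D_test) / (AUC_ref/D_ref)
      = (337.3/800) / (287.3/400)
      = 0.421625 / 0.71825 = 0.5870 = 58.70%

F_rel = 58.7%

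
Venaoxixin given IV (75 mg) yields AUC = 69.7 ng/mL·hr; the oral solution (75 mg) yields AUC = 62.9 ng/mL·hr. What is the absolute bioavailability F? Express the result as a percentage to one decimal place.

F = (AUC_ev / D_ev) / (AUC_iv / D_iv)
  = (62.9/75) / (69.7/75)
  = 0.838667 / 0.929333 = 0.9024
  = 90.24%

F = 90.2%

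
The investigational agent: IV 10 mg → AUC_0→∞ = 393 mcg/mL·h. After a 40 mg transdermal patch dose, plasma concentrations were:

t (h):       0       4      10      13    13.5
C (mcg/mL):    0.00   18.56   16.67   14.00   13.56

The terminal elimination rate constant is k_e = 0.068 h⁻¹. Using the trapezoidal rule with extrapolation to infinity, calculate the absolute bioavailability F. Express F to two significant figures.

F = 0.25

Trapezoidal AUC_0→13.5 (transdermal patch):
  [0→4]: (0.00+18.56)/2 × 4 = 37.12
  [4→10]: (18.56+16.67)/2 × 6 = 105.69
  [10→13]: (16.67+14.00)/2 × 3 = 46.005
  [13→13.5]: (14.00+13.56)/2 × 0.5 = 6.89
  Sum = 195.705 mcg/mL·h
Tail: C_last/k_e = 13.56/0.068 = 199.412
AUC_0→∞ (transdermal patch) = 195.705 + 199.412 = 395.117 mcg/mL·h
F = (AUC_ev/D_ev)/(AUC_iv/D_iv) = (395.117/40)/(393/10) = 9.877925/39.3 = 0.2513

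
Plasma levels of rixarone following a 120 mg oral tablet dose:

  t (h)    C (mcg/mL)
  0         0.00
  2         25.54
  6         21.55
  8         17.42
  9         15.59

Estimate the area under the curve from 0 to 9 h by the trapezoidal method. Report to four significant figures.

Trapezoidal AUC_0→9:
  [0→2]: (0.00+25.54)/2 × 2 = 25.54
  [2→6]: (25.54+21.55)/2 × 4 = 94.18
  [6→8]: (21.55+17.42)/2 × 2 = 38.97
  [8→9]: (17.42+15.59)/2 × 1 = 16.505
  Sum = 175.195 mcg/mL·h

AUC = 175.2 mcg/mL·h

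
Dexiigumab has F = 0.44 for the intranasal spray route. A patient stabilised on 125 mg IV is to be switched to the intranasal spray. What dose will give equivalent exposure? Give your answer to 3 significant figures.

For equal systemic exposure: F × D_ev = D_iv
D_ev = D_iv / F = 125 / 0.44 = 284.091 mg

D_intranasal = 284 mg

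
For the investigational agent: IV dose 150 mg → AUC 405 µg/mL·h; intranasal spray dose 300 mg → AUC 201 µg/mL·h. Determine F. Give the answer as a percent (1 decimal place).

F = 24.8%

F = (AUC_ev / D_ev) / (AUC_iv / D_iv)
  = (201/300) / (405/150)
  = 0.67 / 2.7 = 0.2481
  = 24.81%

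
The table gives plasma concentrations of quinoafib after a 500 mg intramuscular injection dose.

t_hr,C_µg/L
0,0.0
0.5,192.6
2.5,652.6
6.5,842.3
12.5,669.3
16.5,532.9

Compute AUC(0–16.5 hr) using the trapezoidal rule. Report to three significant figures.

AUC = 10800 µg/L·hr

Trapezoidal AUC_0→16.5:
  [0→0.5]: (0.0+192.6)/2 × 0.5 = 48.15
  [0.5→2.5]: (192.6+652.6)/2 × 2 = 845.2
  [2.5→6.5]: (652.6+842.3)/2 × 4 = 2989.8
  [6.5→12.5]: (842.3+669.3)/2 × 6 = 4534.8
  [12.5→16.5]: (669.3+532.9)/2 × 4 = 2404.4
  Sum = 10822.35 µg/L·hr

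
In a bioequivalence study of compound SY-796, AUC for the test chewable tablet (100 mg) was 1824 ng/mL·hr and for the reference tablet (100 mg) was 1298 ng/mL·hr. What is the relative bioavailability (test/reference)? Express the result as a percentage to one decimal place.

F_rel = (AUC_test/D_test) / (AUC_ref/D_ref)
      = (1824/100) / (1298/100)
      = 18.24 / 12.98 = 1.4052 = 140.52%

F_rel = 140.5%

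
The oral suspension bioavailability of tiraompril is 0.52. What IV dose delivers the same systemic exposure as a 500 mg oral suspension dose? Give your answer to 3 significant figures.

Systemic exposure from an extravascular dose = F × D_ev, so the equivalent IV dose is F × D_ev.
D_iv = F × D_ev = 0.52 × 500 = 260 mg

D_iv = 260 mg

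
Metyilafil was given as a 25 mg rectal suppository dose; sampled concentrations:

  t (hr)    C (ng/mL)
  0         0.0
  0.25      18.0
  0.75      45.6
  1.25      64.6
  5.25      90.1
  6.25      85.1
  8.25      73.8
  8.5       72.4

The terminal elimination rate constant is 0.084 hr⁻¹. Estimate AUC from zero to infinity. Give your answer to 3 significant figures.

AUC = 1480 ng/mL·hr

Trapezoidal AUC_0→8.5:
  [0→0.25]: (0.0+18.0)/2 × 0.25 = 2.25
  [0.25→0.75]: (18.0+45.6)/2 × 0.5 = 15.9
  [0.75→1.25]: (45.6+64.6)/2 × 0.5 = 27.55
  [1.25→5.25]: (64.6+90.1)/2 × 4 = 309.4
  [5.25→6.25]: (90.1+85.1)/2 × 1 = 87.6
  [6.25→8.25]: (85.1+73.8)/2 × 2 = 158.9
  [8.25→8.5]: (73.8+72.4)/2 × 0.25 = 18.275
  Sum = 619.875 ng/mL·hr
Extrapolated tail: C_last / k_e = 72.4 / 0.084 = 861.905
AUC_0→∞ = 619.875 + 861.905 = 1481.78 ng/mL·hr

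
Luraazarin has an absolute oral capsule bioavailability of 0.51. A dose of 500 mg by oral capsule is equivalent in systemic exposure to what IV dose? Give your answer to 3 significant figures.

Systemic exposure from an extravascular dose = F × D_ev, so the equivalent IV dose is F × D_ev.
D_iv = F × D_ev = 0.51 × 500 = 255 mg

D_iv = 255 mg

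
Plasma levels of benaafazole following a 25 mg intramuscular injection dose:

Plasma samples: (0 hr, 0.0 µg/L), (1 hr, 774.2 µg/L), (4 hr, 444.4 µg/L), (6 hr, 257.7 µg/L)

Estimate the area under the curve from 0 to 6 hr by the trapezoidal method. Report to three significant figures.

Trapezoidal AUC_0→6:
  [0→1]: (0.0+774.2)/2 × 1 = 387.1
  [1→4]: (774.2+444.4)/2 × 3 = 1827.9
  [4→6]: (444.4+257.7)/2 × 2 = 702.1
  Sum = 2917.1 µg/L·hr

AUC = 2920 µg/L·hr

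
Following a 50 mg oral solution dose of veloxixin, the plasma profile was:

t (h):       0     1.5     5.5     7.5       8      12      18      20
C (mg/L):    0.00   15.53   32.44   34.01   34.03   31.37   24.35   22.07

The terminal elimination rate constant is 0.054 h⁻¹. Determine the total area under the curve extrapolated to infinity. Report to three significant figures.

AUC = 944 mg/L·h

Trapezoidal AUC_0→20:
  [0→1.5]: (0.00+15.53)/2 × 1.5 = 11.6475
  [1.5→5.5]: (15.53+32.44)/2 × 4 = 95.94
  [5.5→7.5]: (32.44+34.01)/2 × 2 = 66.45
  [7.5→8]: (34.01+34.03)/2 × 0.5 = 17.01
  [8→12]: (34.03+31.37)/2 × 4 = 130.8
  [12→18]: (31.37+24.35)/2 × 6 = 167.16
  [18→20]: (24.35+22.07)/2 × 2 = 46.42
  Sum = 535.4275 mg/L·h
Extrapolated tail: C_last / k_e = 22.07 / 0.054 = 408.704
AUC_0→∞ = 535.4275 + 408.704 = 944.1315 mg/L·h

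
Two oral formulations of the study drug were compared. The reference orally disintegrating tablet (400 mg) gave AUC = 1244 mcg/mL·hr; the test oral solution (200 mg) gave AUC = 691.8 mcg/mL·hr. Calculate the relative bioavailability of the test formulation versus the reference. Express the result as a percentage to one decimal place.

F_rel = (AUC_test/D_test) / (AUC_ref/D_ref)
      = (691.8/200) / (1244/400)
      = 3.459 / 3.11 = 1.1122 = 111.22%

F_rel = 111.2%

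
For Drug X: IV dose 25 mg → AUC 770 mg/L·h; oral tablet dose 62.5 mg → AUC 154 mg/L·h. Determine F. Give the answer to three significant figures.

F = (AUC_ev / D_ev) / (AUC_iv / D_iv)
  = (154/62.5) / (770/25)
  = 2.464 / 30.8 = 0.0800

F = 0.0800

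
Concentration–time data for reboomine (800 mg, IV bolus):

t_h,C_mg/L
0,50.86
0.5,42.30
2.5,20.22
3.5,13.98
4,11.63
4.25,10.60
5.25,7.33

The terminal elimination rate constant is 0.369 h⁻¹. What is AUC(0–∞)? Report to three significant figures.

AUC = 141 mg/L·h

Trapezoidal AUC_0→5.25:
  [0→0.5]: (50.86+42.30)/2 × 0.5 = 23.29
  [0.5→2.5]: (42.30+20.22)/2 × 2 = 62.52
  [2.5→3.5]: (20.22+13.98)/2 × 1 = 17.1
  [3.5→4]: (13.98+11.63)/2 × 0.5 = 6.4025
  [4→4.25]: (11.63+10.60)/2 × 0.25 = 2.77875
  [4.25→5.25]: (10.60+7.33)/2 × 1 = 8.965
  Sum = 121.05625 mg/L·h
Extrapolated tail: C_last / k_e = 7.33 / 0.369 = 19.864
AUC_0→∞ = 121.05625 + 19.864 = 140.92025 mg/L·h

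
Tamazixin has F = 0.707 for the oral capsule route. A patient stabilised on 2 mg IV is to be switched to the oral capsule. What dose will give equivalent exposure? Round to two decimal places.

For equal systemic exposure: F × D_ev = D_iv
D_ev = D_iv / F = 2 / 0.707 = 2.82885 mg

D_oral = 2.83 mg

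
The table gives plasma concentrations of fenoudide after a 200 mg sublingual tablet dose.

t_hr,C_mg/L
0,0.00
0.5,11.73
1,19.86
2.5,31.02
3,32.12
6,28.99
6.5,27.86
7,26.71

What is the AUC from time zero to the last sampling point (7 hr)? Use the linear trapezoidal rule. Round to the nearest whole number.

Trapezoidal AUC_0→7:
  [0→0.5]: (0.00+11.73)/2 × 0.5 = 2.9325
  [0.5→1]: (11.73+19.86)/2 × 0.5 = 7.8975
  [1→2.5]: (19.86+31.02)/2 × 1.5 = 38.16
  [2.5→3]: (31.02+32.12)/2 × 0.5 = 15.785
  [3→6]: (32.12+28.99)/2 × 3 = 91.665
  [6→6.5]: (28.99+27.86)/2 × 0.5 = 14.2125
  [6.5→7]: (27.86+26.71)/2 × 0.5 = 13.6425
  Sum = 184.295 mg/L·hr

AUC = 184 mg/L·hr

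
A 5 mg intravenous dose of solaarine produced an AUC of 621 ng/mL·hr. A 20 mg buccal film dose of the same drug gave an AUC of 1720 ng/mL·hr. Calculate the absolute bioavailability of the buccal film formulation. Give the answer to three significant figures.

F = 0.692

F = (AUC_ev / D_ev) / (AUC_iv / D_iv)
  = (1720/20) / (621/5)
  = 86 / 124.2 = 0.6924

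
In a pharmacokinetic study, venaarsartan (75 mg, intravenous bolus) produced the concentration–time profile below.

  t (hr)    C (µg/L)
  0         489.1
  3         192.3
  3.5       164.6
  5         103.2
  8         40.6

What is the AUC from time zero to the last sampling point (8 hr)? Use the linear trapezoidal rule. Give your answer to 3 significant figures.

Trapezoidal AUC_0→8:
  [0→3]: (489.1+192.3)/2 × 3 = 1022.1
  [3→3.5]: (192.3+164.6)/2 × 0.5 = 89.225
  [3.5→5]: (164.6+103.2)/2 × 1.5 = 200.85
  [5→8]: (103.2+40.6)/2 × 3 = 215.7
  Sum = 1527.875 µg/L·hr

AUC = 1530 µg/L·hr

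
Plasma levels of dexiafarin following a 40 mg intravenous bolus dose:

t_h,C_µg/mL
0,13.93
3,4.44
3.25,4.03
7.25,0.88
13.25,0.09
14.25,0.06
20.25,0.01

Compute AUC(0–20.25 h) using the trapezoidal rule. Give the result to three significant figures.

AUC = 41.6 µg/mL·h

Trapezoidal AUC_0→20.25:
  [0→3]: (13.93+4.44)/2 × 3 = 27.555
  [3→3.25]: (4.44+4.03)/2 × 0.25 = 1.05875
  [3.25→7.25]: (4.03+0.88)/2 × 4 = 9.82
  [7.25→13.25]: (0.88+0.09)/2 × 6 = 2.91
  [13.25→14.25]: (0.09+0.06)/2 × 1 = 0.075
  [14.25→20.25]: (0.06+0.01)/2 × 6 = 0.21
  Sum = 41.62875 µg/mL·h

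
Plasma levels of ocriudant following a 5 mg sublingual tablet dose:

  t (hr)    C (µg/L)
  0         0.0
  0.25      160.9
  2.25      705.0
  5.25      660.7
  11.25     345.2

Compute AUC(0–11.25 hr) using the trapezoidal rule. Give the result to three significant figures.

Trapezoidal AUC_0→11.25:
  [0→0.25]: (0.0+160.9)/2 × 0.25 = 20.1125
  [0.25→2.25]: (160.9+705.0)/2 × 2 = 865.9
  [2.25→5.25]: (705.0+660.7)/2 × 3 = 2048.55
  [5.25→11.25]: (660.7+345.2)/2 × 6 = 3017.7
  Sum = 5952.2625 µg/L·hr

AUC = 5950 µg/L·hr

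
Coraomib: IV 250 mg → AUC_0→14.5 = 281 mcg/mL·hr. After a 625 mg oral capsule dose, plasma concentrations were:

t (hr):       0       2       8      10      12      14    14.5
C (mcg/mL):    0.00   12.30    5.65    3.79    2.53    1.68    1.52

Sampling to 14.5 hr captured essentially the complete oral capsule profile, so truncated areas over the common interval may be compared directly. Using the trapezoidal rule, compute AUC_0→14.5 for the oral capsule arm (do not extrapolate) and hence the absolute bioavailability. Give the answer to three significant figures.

F = 0.124

Trapezoidal AUC_0→14.5 (oral capsule):
  [0→2]: (0.00+12.30)/2 × 2 = 12.3
  [2→8]: (12.30+5.65)/2 × 6 = 53.85
  [8→10]: (5.65+3.79)/2 × 2 = 9.44
  [10→12]: (3.79+2.53)/2 × 2 = 6.32
  [12→14]: (2.53+1.68)/2 × 2 = 4.21
  [14→14.5]: (1.68+1.52)/2 × 0.5 = 0.8
  Sum = 86.92 mcg/mL·hr
F = (AUC_ev/D_ev)/(AUC_iv/D_iv) = (86.92/625)/(281/250) = 0.139072/1.124 = 0.1237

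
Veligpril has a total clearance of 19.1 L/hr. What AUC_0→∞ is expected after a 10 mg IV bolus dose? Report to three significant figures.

AUC = 0.524 mg/L·hr

AUC_0→∞ = Dose_iv / CL
        = 10 / 19.1 = 0.52356 mg/L·hr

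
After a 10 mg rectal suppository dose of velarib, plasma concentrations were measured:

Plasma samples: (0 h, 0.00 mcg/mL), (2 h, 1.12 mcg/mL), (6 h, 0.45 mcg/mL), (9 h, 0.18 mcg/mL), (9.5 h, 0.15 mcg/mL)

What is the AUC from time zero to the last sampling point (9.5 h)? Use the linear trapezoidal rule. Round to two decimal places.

Trapezoidal AUC_0→9.5:
  [0→2]: (0.00+1.12)/2 × 2 = 1.12
  [2→6]: (1.12+0.45)/2 × 4 = 3.14
  [6→9]: (0.45+0.18)/2 × 3 = 0.945
  [9→9.5]: (0.18+0.15)/2 × 0.5 = 0.0825
  Sum = 5.2875 mcg/mL·h

AUC = 5.29 mcg/mL·h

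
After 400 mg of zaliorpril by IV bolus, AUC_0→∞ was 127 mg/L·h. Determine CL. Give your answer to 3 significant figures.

CL = 3.15 L/h

CL = Dose_iv / AUC_0→∞
   = 400 / 127 = 3.14961 L/h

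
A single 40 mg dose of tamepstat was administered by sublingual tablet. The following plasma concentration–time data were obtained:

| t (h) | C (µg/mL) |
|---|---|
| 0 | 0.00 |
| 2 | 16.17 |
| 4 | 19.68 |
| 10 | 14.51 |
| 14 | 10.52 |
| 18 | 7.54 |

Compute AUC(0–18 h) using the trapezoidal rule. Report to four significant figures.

AUC = 240.8 µg/mL·h

Trapezoidal AUC_0→18:
  [0→2]: (0.00+16.17)/2 × 2 = 16.17
  [2→4]: (16.17+19.68)/2 × 2 = 35.85
  [4→10]: (19.68+14.51)/2 × 6 = 102.57
  [10→14]: (14.51+10.52)/2 × 4 = 50.06
  [14→18]: (10.52+7.54)/2 × 4 = 36.12
  Sum = 240.77 µg/mL·h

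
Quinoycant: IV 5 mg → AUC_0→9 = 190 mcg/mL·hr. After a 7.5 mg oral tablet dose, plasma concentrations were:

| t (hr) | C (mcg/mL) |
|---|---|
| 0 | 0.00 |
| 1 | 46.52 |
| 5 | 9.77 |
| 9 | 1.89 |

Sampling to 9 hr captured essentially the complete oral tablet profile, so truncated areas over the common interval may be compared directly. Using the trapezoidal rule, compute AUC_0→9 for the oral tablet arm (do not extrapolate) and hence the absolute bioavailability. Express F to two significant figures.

Trapezoidal AUC_0→9 (oral tablet):
  [0→1]: (0.00+46.52)/2 × 1 = 23.26
  [1→5]: (46.52+9.77)/2 × 4 = 112.58
  [5→9]: (9.77+1.89)/2 × 4 = 23.32
  Sum = 159.16 mcg/mL·hr
F = (AUC_ev/D_ev)/(AUC_iv/D_iv) = (159.16/7.5)/(190/5) = 21.2213/38 = 0.5585

F = 0.56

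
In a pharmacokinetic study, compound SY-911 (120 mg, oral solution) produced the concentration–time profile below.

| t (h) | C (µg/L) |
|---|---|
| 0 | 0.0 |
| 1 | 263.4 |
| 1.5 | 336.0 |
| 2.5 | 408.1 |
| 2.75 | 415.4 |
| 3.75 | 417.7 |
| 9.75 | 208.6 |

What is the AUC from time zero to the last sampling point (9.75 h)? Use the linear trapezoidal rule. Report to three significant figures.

AUC = 3050 µg/L·h

Trapezoidal AUC_0→9.75:
  [0→1]: (0.0+263.4)/2 × 1 = 131.7
  [1→1.5]: (263.4+336.0)/2 × 0.5 = 149.85
  [1.5→2.5]: (336.0+408.1)/2 × 1 = 372.05
  [2.5→2.75]: (408.1+415.4)/2 × 0.25 = 102.9375
  [2.75→3.75]: (415.4+417.7)/2 × 1 = 416.55
  [3.75→9.75]: (417.7+208.6)/2 × 6 = 1878.9
  Sum = 3051.9875 µg/L·h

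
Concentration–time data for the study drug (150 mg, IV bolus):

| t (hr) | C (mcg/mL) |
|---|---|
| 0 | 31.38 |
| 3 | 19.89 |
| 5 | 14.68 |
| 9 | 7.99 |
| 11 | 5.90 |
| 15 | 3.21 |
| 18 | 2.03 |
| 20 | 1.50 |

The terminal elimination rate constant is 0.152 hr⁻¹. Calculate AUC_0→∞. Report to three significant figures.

AUC = 210 mcg/mL·hr

Trapezoidal AUC_0→20:
  [0→3]: (31.38+19.89)/2 × 3 = 76.905
  [3→5]: (19.89+14.68)/2 × 2 = 34.57
  [5→9]: (14.68+7.99)/2 × 4 = 45.34
  [9→11]: (7.99+5.90)/2 × 2 = 13.89
  [11→15]: (5.90+3.21)/2 × 4 = 18.22
  [15→18]: (3.21+2.03)/2 × 3 = 7.86
  [18→20]: (2.03+1.50)/2 × 2 = 3.53
  Sum = 200.315 mcg/mL·hr
Extrapolated tail: C_last / k_e = 1.50 / 0.152 = 9.868
AUC_0→∞ = 200.315 + 9.868 = 210.183 mcg/mL·hr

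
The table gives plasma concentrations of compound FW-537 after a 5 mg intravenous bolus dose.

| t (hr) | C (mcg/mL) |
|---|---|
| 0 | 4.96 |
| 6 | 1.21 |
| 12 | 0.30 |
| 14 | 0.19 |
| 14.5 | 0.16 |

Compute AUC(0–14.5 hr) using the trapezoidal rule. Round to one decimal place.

Trapezoidal AUC_0→14.5:
  [0→6]: (4.96+1.21)/2 × 6 = 18.51
  [6→12]: (1.21+0.30)/2 × 6 = 4.53
  [12→14]: (0.30+0.19)/2 × 2 = 0.49
  [14→14.5]: (0.19+0.16)/2 × 0.5 = 0.0875
  Sum = 23.6175 mcg/mL·hr

AUC = 23.6 mcg/mL·hr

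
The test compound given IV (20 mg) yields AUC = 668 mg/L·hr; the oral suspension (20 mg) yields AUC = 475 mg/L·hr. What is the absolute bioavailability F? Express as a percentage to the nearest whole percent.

F = 71%

F = (AUC_ev / D_ev) / (AUC_iv / D_iv)
  = (475/20) / (668/20)
  = 23.75 / 33.4 = 0.7111
  = 71.11%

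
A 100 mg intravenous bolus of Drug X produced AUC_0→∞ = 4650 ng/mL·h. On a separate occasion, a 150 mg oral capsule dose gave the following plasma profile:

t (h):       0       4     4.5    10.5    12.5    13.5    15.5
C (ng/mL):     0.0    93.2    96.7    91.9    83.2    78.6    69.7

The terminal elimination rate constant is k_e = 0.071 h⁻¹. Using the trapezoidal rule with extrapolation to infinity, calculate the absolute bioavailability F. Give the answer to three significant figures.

F = 0.313

Trapezoidal AUC_0→15.5 (oral capsule):
  [0→4]: (0.0+93.2)/2 × 4 = 186.4
  [4→4.5]: (93.2+96.7)/2 × 0.5 = 47.475
  [4.5→10.5]: (96.7+91.9)/2 × 6 = 565.8
  [10.5→12.5]: (91.9+83.2)/2 × 2 = 175.1
  [12.5→13.5]: (83.2+78.6)/2 × 1 = 80.9
  [13.5→15.5]: (78.6+69.7)/2 × 2 = 148.3
  Sum = 1203.975 ng/mL·h
Tail: C_last/k_e = 69.7/0.071 = 981.690
AUC_0→∞ (oral capsule) = 1203.975 + 981.690 = 2185.665 ng/mL·h
F = (AUC_ev/D_ev)/(AUC_iv/D_iv) = (2185.665/150)/(4650/100) = 14.5711/46.5 = 0.3134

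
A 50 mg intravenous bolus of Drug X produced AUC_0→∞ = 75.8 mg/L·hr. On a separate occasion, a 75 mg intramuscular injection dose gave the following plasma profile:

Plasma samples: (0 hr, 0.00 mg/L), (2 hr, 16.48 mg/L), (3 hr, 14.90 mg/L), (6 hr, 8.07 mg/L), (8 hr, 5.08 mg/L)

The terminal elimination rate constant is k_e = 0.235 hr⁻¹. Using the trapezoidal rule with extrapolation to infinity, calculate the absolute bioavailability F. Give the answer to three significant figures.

Trapezoidal AUC_0→8 (intramuscular injection):
  [0→2]: (0.00+16.48)/2 × 2 = 16.48
  [2→3]: (16.48+14.90)/2 × 1 = 15.69
  [3→6]: (14.90+8.07)/2 × 3 = 34.455
  [6→8]: (8.07+5.08)/2 × 2 = 13.15
  Sum = 79.775 mg/L·hr
Tail: C_last/k_e = 5.08/0.235 = 21.617
AUC_0→∞ (intramuscular injection) = 79.775 + 21.617 = 101.392 mg/L·hr
F = (AUC_ev/D_ev)/(AUC_iv/D_iv) = (101.392/75)/(75.8/50) = 1.35189/1.516 = 0.8917

F = 0.892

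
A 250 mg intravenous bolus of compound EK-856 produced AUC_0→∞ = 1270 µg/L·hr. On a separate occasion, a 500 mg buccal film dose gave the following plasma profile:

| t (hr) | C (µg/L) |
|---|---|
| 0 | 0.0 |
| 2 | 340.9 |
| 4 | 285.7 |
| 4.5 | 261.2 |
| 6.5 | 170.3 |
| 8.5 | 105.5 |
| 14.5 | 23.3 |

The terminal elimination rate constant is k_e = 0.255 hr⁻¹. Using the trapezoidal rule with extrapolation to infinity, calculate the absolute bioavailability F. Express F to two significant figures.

F = 0.90

Trapezoidal AUC_0→14.5 (buccal film):
  [0→2]: (0.0+340.9)/2 × 2 = 340.9
  [2→4]: (340.9+285.7)/2 × 2 = 626.6
  [4→4.5]: (285.7+261.2)/2 × 0.5 = 136.725
  [4.5→6.5]: (261.2+170.3)/2 × 2 = 431.5
  [6.5→8.5]: (170.3+105.5)/2 × 2 = 275.8
  [8.5→14.5]: (105.5+23.3)/2 × 6 = 386.4
  Sum = 2197.925 µg/L·hr
Tail: C_last/k_e = 23.3/0.255 = 91.373
AUC_0→∞ (buccal film) = 2197.925 + 91.373 = 2289.298 µg/L·hr
F = (AUC_ev/D_ev)/(AUC_iv/D_iv) = (2289.298/500)/(1270/250) = 4.578596/5.08 = 0.9013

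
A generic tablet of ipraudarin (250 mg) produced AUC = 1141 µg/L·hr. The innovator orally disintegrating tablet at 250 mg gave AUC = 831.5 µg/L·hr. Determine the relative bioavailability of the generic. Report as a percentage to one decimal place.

F_rel = 137.2%

F_rel = (AUC_test/D_test) / (AUC_ref/D_ref)
      = (1141/250) / (831.5/250)
      = 4.564 / 3.326 = 1.3722 = 137.22%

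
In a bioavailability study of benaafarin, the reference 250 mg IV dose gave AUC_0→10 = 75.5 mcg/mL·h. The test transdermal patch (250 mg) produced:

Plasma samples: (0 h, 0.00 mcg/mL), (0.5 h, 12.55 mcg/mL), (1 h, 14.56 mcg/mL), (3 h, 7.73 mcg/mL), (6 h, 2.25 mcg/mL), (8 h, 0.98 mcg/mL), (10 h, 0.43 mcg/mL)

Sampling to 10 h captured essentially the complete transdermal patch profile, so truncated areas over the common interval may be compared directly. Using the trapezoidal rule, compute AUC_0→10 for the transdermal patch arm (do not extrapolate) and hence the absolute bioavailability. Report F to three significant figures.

Trapezoidal AUC_0→10 (transdermal patch):
  [0→0.5]: (0.00+12.55)/2 × 0.5 = 3.1375
  [0.5→1]: (12.55+14.56)/2 × 0.5 = 6.7775
  [1→3]: (14.56+7.73)/2 × 2 = 22.29
  [3→6]: (7.73+2.25)/2 × 3 = 14.97
  [6→8]: (2.25+0.98)/2 × 2 = 3.23
  [8→10]: (0.98+0.43)/2 × 2 = 1.41
  Sum = 51.815 mcg/mL·h
F = (AUC_ev/D_ev)/(AUC_iv/D_iv) = (51.815/250)/(75.5/250) = 0.20726/0.302 = 0.6863

F = 0.686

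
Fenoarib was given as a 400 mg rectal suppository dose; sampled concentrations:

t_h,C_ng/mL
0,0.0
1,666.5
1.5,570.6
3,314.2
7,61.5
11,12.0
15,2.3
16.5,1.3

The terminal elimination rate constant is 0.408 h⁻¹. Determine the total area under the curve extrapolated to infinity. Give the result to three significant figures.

Trapezoidal AUC_0→16.5:
  [0→1]: (0.0+666.5)/2 × 1 = 333.25
  [1→1.5]: (666.5+570.6)/2 × 0.5 = 309.275
  [1.5→3]: (570.6+314.2)/2 × 1.5 = 663.6
  [3→7]: (314.2+61.5)/2 × 4 = 751.4
  [7→11]: (61.5+12.0)/2 × 4 = 147.0
  [11→15]: (12.0+2.3)/2 × 4 = 28.6
  [15→16.5]: (2.3+1.3)/2 × 1.5 = 2.7
  Sum = 2235.825 ng/mL·h
Extrapolated tail: C_last / k_e = 1.3 / 0.408 = 3.186
AUC_0→∞ = 2235.825 + 3.186 = 2239.011 ng/mL·h

AUC = 2240 ng/mL·h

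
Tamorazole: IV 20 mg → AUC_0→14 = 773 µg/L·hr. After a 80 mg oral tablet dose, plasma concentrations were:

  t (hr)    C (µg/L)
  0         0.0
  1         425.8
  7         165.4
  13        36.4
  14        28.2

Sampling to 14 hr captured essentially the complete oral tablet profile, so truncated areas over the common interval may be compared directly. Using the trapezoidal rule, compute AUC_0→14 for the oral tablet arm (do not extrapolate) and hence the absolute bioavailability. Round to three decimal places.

Trapezoidal AUC_0→14 (oral tablet):
  [0→1]: (0.0+425.8)/2 × 1 = 212.9
  [1→7]: (425.8+165.4)/2 × 6 = 1773.6
  [7→13]: (165.4+36.4)/2 × 6 = 605.4
  [13→14]: (36.4+28.2)/2 × 1 = 32.3
  Sum = 2624.2 µg/L·hr
F = (AUC_ev/D_ev)/(AUC_iv/D_iv) = (2624.2/80)/(773/20) = 32.8025/38.65 = 0.8487

F = 0.849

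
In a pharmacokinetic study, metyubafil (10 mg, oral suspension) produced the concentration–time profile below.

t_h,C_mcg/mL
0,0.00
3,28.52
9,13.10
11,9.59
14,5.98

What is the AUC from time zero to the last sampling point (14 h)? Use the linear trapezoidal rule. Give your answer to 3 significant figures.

Trapezoidal AUC_0→14:
  [0→3]: (0.00+28.52)/2 × 3 = 42.78
  [3→9]: (28.52+13.10)/2 × 6 = 124.86
  [9→11]: (13.10+9.59)/2 × 2 = 22.69
  [11→14]: (9.59+5.98)/2 × 3 = 23.355
  Sum = 213.685 mcg/mL·h

AUC = 214 mcg/mL·h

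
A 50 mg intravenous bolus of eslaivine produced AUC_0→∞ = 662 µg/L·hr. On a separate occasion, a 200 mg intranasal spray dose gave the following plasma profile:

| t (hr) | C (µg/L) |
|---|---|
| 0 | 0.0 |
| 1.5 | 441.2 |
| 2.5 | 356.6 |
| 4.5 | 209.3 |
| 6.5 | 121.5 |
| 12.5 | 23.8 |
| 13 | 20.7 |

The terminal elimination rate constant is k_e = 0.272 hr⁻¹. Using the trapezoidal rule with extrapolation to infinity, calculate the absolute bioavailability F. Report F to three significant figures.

F = 0.812

Trapezoidal AUC_0→13 (intranasal spray):
  [0→1.5]: (0.0+441.2)/2 × 1.5 = 330.9
  [1.5→2.5]: (441.2+356.6)/2 × 1 = 398.9
  [2.5→4.5]: (356.6+209.3)/2 × 2 = 565.9
  [4.5→6.5]: (209.3+121.5)/2 × 2 = 330.8
  [6.5→12.5]: (121.5+23.8)/2 × 6 = 435.9
  [12.5→13]: (23.8+20.7)/2 × 0.5 = 11.125
  Sum = 2073.525 µg/L·hr
Tail: C_last/k_e = 20.7/0.272 = 76.103
AUC_0→∞ (intranasal spray) = 2073.525 + 76.103 = 2149.628 µg/L·hr
F = (AUC_ev/D_ev)/(AUC_iv/D_iv) = (2149.628/200)/(662/50) = 10.74814/13.24 = 0.8118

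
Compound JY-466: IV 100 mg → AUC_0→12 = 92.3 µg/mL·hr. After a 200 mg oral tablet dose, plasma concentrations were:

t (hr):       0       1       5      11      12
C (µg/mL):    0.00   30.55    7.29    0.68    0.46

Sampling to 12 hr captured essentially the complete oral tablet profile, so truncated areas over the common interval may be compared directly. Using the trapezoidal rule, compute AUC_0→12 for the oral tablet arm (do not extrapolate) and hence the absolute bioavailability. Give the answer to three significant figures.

Trapezoidal AUC_0→12 (oral tablet):
  [0→1]: (0.00+30.55)/2 × 1 = 15.275
  [1→5]: (30.55+7.29)/2 × 4 = 75.68
  [5→11]: (7.29+0.68)/2 × 6 = 23.91
  [11→12]: (0.68+0.46)/2 × 1 = 0.57
  Sum = 115.435 µg/mL·hr
F = (AUC_ev/D_ev)/(AUC_iv/D_iv) = (115.435/200)/(92.3/100) = 0.577175/0.923 = 0.6253

F = 0.625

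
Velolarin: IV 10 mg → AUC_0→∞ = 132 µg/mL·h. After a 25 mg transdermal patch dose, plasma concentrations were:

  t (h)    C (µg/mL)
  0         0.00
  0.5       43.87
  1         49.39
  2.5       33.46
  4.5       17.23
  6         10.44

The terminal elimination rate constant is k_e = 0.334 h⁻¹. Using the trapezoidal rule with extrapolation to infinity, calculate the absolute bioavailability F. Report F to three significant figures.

F = 0.603

Trapezoidal AUC_0→6 (transdermal patch):
  [0→0.5]: (0.00+43.87)/2 × 0.5 = 10.9675
  [0.5→1]: (43.87+49.39)/2 × 0.5 = 23.315
  [1→2.5]: (49.39+33.46)/2 × 1.5 = 62.1375
  [2.5→4.5]: (33.46+17.23)/2 × 2 = 50.69
  [4.5→6]: (17.23+10.44)/2 × 1.5 = 20.7525
  Sum = 167.8625 µg/mL·h
Tail: C_last/k_e = 10.44/0.334 = 31.257
AUC_0→∞ (transdermal patch) = 167.8625 + 31.257 = 199.1195 µg/mL·h
F = (AUC_ev/D_ev)/(AUC_iv/D_iv) = (199.1195/25)/(132/10) = 7.96478/13.2 = 0.6034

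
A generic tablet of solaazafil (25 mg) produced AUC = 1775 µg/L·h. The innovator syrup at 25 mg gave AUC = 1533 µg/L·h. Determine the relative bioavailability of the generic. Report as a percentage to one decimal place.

F_rel = 115.8%

F_rel = (AUC_test/D_test) / (AUC_ref/D_ref)
      = (1775/25) / (1533/25)
      = 71 / 61.32 = 1.1579 = 115.79%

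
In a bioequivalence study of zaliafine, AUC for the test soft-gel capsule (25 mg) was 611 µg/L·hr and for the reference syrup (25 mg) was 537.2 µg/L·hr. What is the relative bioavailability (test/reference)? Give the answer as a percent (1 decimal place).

F_rel = (AUC_test/D_test) / (AUC_ref/D_ref)
      = (611/25) / (537.2/25)
      = 24.44 / 21.488 = 1.1374 = 113.74%

F_rel = 113.7%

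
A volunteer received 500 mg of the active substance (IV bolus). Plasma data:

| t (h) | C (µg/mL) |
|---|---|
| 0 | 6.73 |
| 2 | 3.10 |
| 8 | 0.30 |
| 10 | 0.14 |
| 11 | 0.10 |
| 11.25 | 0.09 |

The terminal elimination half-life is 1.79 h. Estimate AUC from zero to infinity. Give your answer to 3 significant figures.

AUC = 20.8 µg/mL·h

Trapezoidal AUC_0→11.25:
  [0→2]: (6.73+3.10)/2 × 2 = 9.83
  [2→8]: (3.10+0.30)/2 × 6 = 10.2
  [8→10]: (0.30+0.14)/2 × 2 = 0.44
  [10→11]: (0.14+0.10)/2 × 1 = 0.12
  [11→11.25]: (0.10+0.09)/2 × 0.25 = 0.02375
  Sum = 20.61375 µg/mL·h
k_e = ln2 / t½ = 0.693147 / 1.79 = 0.3872 h^-1
Extrapolated tail: C_last / k_e = 0.09 / 0.3872 = 0.232
AUC_0→∞ = 20.61375 + 0.232 = 20.84575 µg/mL·h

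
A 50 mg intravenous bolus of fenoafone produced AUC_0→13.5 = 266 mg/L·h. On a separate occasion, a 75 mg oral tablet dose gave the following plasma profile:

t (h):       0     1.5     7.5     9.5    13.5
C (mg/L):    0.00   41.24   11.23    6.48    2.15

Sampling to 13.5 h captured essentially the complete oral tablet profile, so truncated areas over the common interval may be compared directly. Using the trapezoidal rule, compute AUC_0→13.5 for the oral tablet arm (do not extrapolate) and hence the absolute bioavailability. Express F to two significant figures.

Trapezoidal AUC_0→13.5 (oral tablet):
  [0→1.5]: (0.00+41.24)/2 × 1.5 = 30.93
  [1.5→7.5]: (41.24+11.23)/2 × 6 = 157.41
  [7.5→9.5]: (11.23+6.48)/2 × 2 = 17.71
  [9.5→13.5]: (6.48+2.15)/2 × 4 = 17.26
  Sum = 223.31 mg/L·h
F = (AUC_ev/D_ev)/(AUC_iv/D_iv) = (223.31/75)/(266/50) = 2.97747/5.32 = 0.5597

F = 0.56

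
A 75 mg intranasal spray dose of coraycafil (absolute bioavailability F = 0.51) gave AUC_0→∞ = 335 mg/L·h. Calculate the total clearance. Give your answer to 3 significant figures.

CL = F × Dose / AUC_0→∞
   = 0.51 × 75 / 335 = 0.114179 L/h

CL = 0.114 L/h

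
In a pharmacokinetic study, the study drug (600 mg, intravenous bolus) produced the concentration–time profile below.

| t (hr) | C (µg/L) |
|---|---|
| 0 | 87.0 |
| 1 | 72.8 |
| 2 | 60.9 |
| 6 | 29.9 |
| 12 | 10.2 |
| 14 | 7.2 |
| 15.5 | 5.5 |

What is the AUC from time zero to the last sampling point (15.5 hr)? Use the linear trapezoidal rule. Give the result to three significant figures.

Trapezoidal AUC_0→15.5:
  [0→1]: (87.0+72.8)/2 × 1 = 79.9
  [1→2]: (72.8+60.9)/2 × 1 = 66.85
  [2→6]: (60.9+29.9)/2 × 4 = 181.6
  [6→12]: (29.9+10.2)/2 × 6 = 120.3
  [12→14]: (10.2+7.2)/2 × 2 = 17.4
  [14→15.5]: (7.2+5.5)/2 × 1.5 = 9.525
  Sum = 475.575 µg/L·hr

AUC = 476 µg/L·hr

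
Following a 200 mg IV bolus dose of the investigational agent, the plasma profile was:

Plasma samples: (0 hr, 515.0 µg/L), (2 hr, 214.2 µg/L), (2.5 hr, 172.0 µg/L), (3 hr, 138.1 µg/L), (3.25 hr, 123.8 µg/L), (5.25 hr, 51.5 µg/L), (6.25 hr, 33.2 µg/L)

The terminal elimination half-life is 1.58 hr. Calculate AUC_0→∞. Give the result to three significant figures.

AUC = 1230 µg/L·hr

Trapezoidal AUC_0→6.25:
  [0→2]: (515.0+214.2)/2 × 2 = 729.2
  [2→2.5]: (214.2+172.0)/2 × 0.5 = 96.55
  [2.5→3]: (172.0+138.1)/2 × 0.5 = 77.525
  [3→3.25]: (138.1+123.8)/2 × 0.25 = 32.7375
  [3.25→5.25]: (123.8+51.5)/2 × 2 = 175.3
  [5.25→6.25]: (51.5+33.2)/2 × 1 = 42.35
  Sum = 1153.6625 µg/L·hr
k_e = ln2 / t½ = 0.693147 / 1.58 = 0.4387 hr^-1
Extrapolated tail: C_last / k_e = 33.2 / 0.4387 = 75.678
AUC_0→∞ = 1153.6625 + 75.678 = 1229.3405 µg/L·hr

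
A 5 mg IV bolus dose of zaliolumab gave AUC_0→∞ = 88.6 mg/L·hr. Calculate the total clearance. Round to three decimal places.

CL = 0.056 L/hr

CL = Dose_iv / AUC_0→∞
   = 5 / 88.6 = 0.0564334 L/hr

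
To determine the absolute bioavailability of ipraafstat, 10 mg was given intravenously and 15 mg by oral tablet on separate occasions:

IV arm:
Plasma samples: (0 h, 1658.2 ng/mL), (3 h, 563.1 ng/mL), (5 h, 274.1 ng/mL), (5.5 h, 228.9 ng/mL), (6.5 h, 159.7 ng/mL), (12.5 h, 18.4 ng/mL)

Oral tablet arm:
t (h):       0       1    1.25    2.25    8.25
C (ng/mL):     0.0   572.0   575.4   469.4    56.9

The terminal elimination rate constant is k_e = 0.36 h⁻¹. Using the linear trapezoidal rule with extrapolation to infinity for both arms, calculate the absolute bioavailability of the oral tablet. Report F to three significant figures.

Trapezoidal AUC_0→12.5 (IV):
  [0→3]: (1658.2+563.1)/2 × 3 = 3331.95
  [3→5]: (563.1+274.1)/2 × 2 = 837.2
  [5→5.5]: (274.1+228.9)/2 × 0.5 = 125.75
  [5.5→6.5]: (228.9+159.7)/2 × 1 = 194.3
  [6.5→12.5]: (159.7+18.4)/2 × 6 = 534.3
  Sum = 5023.5 ng/mL·h
IV tail: 18.4/0.36 = 51.111; AUC_iv,0→∞ = 5023.5 + 51.111 = 5074.611 ng/mL·h
Trapezoidal AUC_0→8.25 (oral tablet):
  [0→1]: (0.0+572.0)/2 × 1 = 286.0
  [1→1.25]: (572.0+575.4)/2 × 0.25 = 143.425
  [1.25→2.25]: (575.4+469.4)/2 × 1 = 522.4
  [2.25→8.25]: (469.4+56.9)/2 × 6 = 1578.9
  Sum = 2530.725 ng/mL·h
oral tablet tail: 56.9/0.36 = 158.056; AUC_ev,0→∞ = 2530.725 + 158.056 = 2688.781 ng/mL·h
F = (AUC_ev/D_ev)/(AUC_iv/D_iv) = (2688.781/15)/(5074.611/10) = 179.252/507.4611 = 0.3532

F = 0.353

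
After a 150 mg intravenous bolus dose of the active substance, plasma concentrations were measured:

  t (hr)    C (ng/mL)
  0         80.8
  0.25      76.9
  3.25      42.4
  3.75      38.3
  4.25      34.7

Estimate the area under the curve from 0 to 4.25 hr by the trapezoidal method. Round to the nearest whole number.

AUC = 237 ng/mL·hr

Trapezoidal AUC_0→4.25:
  [0→0.25]: (80.8+76.9)/2 × 0.25 = 19.7125
  [0.25→3.25]: (76.9+42.4)/2 × 3 = 178.95
  [3.25→3.75]: (42.4+38.3)/2 × 0.5 = 20.175
  [3.75→4.25]: (38.3+34.7)/2 × 0.5 = 18.25
  Sum = 237.0875 ng/mL·hr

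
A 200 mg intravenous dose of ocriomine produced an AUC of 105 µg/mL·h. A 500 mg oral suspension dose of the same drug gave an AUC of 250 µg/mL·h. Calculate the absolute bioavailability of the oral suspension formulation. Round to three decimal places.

F = (AUC_ev / D_ev) / (AUC_iv / D_iv)
  = (250/500) / (105/200)
  = 0.5 / 0.525 = 0.9524

F = 0.952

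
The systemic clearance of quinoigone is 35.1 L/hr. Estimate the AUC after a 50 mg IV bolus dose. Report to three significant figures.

AUC = 1.42 mg/L·hr

AUC_0→∞ = Dose_iv / CL
        = 50 / 35.1 = 1.4245 mg/L·hr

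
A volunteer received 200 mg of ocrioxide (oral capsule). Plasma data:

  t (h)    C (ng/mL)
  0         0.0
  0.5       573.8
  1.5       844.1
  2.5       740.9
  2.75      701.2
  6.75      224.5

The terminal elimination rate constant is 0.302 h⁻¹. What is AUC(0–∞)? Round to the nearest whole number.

Trapezoidal AUC_0→6.75:
  [0→0.5]: (0.0+573.8)/2 × 0.5 = 143.45
  [0.5→1.5]: (573.8+844.1)/2 × 1 = 708.95
  [1.5→2.5]: (844.1+740.9)/2 × 1 = 792.5
  [2.5→2.75]: (740.9+701.2)/2 × 0.25 = 180.2625
  [2.75→6.75]: (701.2+224.5)/2 × 4 = 1851.4
  Sum = 3676.5625 ng/mL·h
Extrapolated tail: C_last / k_e = 224.5 / 0.302 = 743.377
AUC_0→∞ = 3676.5625 + 743.377 = 4419.9395 ng/mL·h

AUC = 4420 ng/mL·h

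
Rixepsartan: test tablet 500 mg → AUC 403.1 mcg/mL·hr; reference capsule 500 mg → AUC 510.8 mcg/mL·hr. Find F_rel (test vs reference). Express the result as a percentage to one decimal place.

F_rel = 78.9%

F_rel = (AUC_test/D_test) / (AUC_ref/D_ref)
      = (403.1/500) / (510.8/500)
      = 0.8062 / 1.0216 = 0.7892 = 78.92%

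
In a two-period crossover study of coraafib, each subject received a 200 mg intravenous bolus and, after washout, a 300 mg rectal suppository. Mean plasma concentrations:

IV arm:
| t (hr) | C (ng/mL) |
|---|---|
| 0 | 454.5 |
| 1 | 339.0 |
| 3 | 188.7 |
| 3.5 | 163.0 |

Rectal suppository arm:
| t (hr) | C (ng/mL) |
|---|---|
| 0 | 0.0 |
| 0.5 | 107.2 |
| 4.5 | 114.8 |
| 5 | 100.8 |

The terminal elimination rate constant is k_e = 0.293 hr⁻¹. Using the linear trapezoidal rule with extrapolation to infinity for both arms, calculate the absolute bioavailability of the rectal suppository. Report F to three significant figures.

Trapezoidal AUC_0→3.5 (IV):
  [0→1]: (454.5+339.0)/2 × 1 = 396.75
  [1→3]: (339.0+188.7)/2 × 2 = 527.7
  [3→3.5]: (188.7+163.0)/2 × 0.5 = 87.925
  Sum = 1012.375 ng/mL·hr
IV tail: 163.0/0.293 = 556.314; AUC_iv,0→∞ = 1012.375 + 556.314 = 1568.689 ng/mL·hr
Trapezoidal AUC_0→5 (rectal suppository):
  [0→0.5]: (0.0+107.2)/2 × 0.5 = 26.8
  [0.5→4.5]: (107.2+114.8)/2 × 4 = 444.0
  [4.5→5]: (114.8+100.8)/2 × 0.5 = 53.9
  Sum = 524.7 ng/mL·hr
rectal suppository tail: 100.8/0.293 = 344.027; AUC_ev,0→∞ = 524.7 + 344.027 = 868.727 ng/mL·hr
F = (AUC_ev/D_ev)/(AUC_iv/D_iv) = (868.727/300)/(1568.689/200) = 2.89576/7.843445 = 0.3692

F = 0.369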